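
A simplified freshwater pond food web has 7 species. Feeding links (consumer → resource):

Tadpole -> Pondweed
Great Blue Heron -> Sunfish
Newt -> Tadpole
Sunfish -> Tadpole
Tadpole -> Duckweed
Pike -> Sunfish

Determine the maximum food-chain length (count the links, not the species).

One longest chain: Pondweed → Tadpole → Sunfish → Great Blue Heron.
It has 4 species and 3 links.

3 links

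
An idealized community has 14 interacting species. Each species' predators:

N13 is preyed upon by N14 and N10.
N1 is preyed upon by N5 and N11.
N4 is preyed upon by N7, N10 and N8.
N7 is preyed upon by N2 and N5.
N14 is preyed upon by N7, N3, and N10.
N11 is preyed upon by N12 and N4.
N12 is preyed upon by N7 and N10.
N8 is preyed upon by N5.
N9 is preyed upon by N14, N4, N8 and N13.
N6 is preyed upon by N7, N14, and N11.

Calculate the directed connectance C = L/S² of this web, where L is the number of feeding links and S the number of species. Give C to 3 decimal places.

The web has S = 14 species and L = 24 feeding links.
C = L / S² = 24 / 196 = 0.1224 ≈ 0.122.

C = 0.122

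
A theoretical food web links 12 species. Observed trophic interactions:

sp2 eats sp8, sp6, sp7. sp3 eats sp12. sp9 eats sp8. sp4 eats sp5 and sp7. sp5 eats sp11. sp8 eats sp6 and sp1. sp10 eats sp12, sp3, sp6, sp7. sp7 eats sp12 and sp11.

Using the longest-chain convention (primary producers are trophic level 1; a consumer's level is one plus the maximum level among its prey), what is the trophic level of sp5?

Trophic level 2

sp11 is a producer → level 1.
sp5 eats sp11 → level 2.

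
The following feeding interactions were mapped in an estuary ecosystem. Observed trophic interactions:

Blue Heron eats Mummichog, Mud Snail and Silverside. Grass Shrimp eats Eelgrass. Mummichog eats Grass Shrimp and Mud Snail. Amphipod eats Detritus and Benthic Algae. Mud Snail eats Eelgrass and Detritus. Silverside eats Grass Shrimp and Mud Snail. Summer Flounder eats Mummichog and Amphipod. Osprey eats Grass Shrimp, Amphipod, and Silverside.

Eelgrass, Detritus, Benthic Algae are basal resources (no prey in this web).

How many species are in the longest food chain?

4 species

One longest chain: Eelgrass → Grass Shrimp → Silverside → Osprey.
It has 4 species and 3 links.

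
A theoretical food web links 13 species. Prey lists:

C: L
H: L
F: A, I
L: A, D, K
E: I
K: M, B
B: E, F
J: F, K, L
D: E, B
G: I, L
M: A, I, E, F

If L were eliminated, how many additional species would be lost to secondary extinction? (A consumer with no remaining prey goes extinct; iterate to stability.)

2

Remove L.
Round 1: C (all prey gone), H (all prey gone) → extinct.
No further losses. Total secondary extinctions: 2.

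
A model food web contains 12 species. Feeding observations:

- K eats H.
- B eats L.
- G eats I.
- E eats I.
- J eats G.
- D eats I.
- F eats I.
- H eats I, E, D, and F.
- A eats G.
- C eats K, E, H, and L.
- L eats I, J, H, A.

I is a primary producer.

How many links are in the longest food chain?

4 links

One longest chain: I → G → A → L → B.
It has 5 species and 4 links.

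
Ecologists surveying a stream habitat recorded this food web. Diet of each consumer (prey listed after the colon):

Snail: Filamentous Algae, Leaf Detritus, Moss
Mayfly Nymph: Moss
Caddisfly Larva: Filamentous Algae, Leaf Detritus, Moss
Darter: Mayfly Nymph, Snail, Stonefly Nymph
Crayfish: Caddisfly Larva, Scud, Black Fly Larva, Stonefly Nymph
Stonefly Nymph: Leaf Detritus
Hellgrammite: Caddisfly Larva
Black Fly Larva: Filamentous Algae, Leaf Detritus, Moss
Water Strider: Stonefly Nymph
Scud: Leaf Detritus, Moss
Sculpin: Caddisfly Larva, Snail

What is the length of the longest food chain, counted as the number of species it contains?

One longest chain: Filamentous Algae → Caddisfly Larva → Hellgrammite.
It has 3 species and 2 links.

3 species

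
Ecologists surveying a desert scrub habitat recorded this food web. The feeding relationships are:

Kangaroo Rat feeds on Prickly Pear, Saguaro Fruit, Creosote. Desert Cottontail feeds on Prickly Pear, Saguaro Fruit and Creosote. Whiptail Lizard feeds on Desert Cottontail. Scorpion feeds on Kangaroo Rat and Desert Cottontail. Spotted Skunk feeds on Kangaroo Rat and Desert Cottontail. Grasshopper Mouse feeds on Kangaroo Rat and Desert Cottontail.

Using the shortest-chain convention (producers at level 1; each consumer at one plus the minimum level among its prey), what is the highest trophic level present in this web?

Producers (level 1): Creosote, Prickly Pear, Saguaro Fruit.
Following each consumer down to its lowest-level prey: Creosote → Desert Cottontail → Whiptail Lizard (levels 1 through 3).
All prey of Whiptail Lizard (Desert Cottontail 2) are at level 2 or above, so Whiptail Lizard is at level 1 + 2 = 3.
Every consumer has at least one prey at level 2 or below, so none exceeds level 3.

3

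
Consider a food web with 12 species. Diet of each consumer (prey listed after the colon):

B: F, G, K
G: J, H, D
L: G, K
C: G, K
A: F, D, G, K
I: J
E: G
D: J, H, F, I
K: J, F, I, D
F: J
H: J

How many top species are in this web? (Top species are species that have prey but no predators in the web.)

Top species (has prey, but nothing eats it): B, C, E, A, L.
Count: 5.

5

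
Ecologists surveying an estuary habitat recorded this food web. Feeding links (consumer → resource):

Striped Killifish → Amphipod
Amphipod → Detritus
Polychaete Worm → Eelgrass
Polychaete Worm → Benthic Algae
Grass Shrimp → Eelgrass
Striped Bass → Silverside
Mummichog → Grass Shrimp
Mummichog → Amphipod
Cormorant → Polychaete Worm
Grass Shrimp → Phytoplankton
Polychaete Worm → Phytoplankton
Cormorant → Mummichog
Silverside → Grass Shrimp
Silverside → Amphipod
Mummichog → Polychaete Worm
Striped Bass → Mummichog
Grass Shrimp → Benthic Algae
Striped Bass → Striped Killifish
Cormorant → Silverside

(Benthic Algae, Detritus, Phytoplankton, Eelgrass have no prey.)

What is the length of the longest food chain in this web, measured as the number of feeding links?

One longest chain: Benthic Algae → Grass Shrimp → Mummichog → Cormorant.
It has 4 species and 3 links.

3 links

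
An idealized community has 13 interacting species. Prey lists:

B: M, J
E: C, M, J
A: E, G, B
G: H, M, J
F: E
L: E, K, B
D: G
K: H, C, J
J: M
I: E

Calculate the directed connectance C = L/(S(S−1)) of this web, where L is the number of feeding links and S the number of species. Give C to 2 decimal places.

The web has S = 13 species and L = 21 feeding links.
C = L / (S(S−1)) = 21 / 156 = 0.1346 ≈ 0.13.

C = 0.13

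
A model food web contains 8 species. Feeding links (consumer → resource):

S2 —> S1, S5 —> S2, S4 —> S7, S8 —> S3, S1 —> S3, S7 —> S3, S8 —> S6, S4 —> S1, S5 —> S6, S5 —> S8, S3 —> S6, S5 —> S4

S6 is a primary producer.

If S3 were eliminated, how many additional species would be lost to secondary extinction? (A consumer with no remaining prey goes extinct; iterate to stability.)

Remove S3.
Round 1: S1 (all prey gone), S7 (all prey gone) → extinct.
Round 2: S2 (all prey gone), S4 (all prey gone) → extinct.
No further losses. Total secondary extinctions: 4.

4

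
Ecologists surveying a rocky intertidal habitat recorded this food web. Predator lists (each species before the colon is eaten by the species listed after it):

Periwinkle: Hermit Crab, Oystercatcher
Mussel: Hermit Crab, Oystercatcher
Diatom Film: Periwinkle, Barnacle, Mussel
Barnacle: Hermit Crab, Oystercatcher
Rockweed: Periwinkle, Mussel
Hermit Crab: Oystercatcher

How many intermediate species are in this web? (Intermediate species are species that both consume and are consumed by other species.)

4

Intermediate species (has both prey and predators): Periwinkle, Barnacle, Mussel, Hermit Crab.
Count: 4.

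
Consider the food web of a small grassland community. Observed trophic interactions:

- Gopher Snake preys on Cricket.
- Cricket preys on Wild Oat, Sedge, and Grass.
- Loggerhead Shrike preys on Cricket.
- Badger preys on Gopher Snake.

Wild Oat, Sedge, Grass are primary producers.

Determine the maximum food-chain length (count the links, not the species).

3 links

One longest chain: Wild Oat → Cricket → Gopher Snake → Badger.
It has 4 species and 3 links.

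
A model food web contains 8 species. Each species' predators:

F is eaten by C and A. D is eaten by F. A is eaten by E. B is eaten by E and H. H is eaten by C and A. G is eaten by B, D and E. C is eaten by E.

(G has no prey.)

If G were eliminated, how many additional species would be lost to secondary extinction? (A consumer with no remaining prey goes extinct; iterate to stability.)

7

Remove G.
Round 1: D (all prey gone), B (all prey gone) → extinct.
Round 2: F (all prey gone), H (all prey gone) → extinct.
Round 3: A (all prey gone), C (all prey gone) → extinct.
Round 4: E (all prey gone) → extinct.
No further losses. Total secondary extinctions: 7.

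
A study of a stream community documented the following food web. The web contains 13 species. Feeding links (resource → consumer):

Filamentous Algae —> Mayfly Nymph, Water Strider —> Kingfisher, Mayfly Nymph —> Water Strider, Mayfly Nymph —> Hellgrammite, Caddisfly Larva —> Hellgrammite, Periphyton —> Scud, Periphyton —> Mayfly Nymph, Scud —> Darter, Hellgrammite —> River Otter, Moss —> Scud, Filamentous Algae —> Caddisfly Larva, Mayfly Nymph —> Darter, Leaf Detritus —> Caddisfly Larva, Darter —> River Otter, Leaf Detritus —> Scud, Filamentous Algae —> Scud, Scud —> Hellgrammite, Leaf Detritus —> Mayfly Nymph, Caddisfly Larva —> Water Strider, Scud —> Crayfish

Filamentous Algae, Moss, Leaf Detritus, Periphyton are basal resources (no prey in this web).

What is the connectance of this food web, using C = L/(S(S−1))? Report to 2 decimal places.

The web has S = 13 species and L = 20 feeding links.
C = L / (S(S−1)) = 20 / 156 = 0.1282 ≈ 0.13.

C = 0.13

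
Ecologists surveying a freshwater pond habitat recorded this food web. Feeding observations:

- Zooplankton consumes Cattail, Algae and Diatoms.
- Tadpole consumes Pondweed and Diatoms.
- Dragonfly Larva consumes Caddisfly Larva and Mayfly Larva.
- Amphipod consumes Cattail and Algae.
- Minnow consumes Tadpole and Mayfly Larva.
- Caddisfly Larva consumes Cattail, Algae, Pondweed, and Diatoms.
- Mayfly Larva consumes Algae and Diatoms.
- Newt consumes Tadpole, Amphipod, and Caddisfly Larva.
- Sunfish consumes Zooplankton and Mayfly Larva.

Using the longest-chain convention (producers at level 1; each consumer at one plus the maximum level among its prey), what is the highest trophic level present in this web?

3

Producers (level 1): Algae, Pondweed, Diatoms, Cattail.
Pondweed → Tadpole → Newt gives Newt level 3.
No species has a prey at level 3, so no species reaches level 4.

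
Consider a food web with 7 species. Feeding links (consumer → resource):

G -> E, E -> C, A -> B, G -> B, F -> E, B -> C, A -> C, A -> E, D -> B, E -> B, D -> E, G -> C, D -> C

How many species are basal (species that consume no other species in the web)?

Basal species (no prey listed): C.
Count: 1.

1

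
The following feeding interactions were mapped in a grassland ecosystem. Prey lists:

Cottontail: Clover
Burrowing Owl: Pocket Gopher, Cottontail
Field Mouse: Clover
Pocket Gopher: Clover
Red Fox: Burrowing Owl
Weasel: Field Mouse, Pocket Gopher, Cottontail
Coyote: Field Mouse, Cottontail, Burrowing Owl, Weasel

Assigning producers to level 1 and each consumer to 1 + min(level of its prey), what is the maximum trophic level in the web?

4

Producers (level 1): Clover.
Following each consumer down to its lowest-level prey: Clover → Pocket Gopher → Burrowing Owl → Red Fox (levels 1 through 4).
All prey of Red Fox (Burrowing Owl 3) are at level 3 or above, so Red Fox is at level 1 + 3 = 4.
Every consumer has at least one prey at level 3 or below, so none exceeds level 4.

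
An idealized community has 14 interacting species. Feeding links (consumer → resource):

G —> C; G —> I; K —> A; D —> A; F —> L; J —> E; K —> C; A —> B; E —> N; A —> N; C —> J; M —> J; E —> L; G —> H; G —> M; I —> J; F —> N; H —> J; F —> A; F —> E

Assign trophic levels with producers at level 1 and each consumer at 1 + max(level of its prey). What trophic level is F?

B is a producer → level 1.
A eats B (level 1); other prey at levels: N 1 → level 2.
F eats A (level 2); other prey at levels: L 1, N 1, E 2 → level 3.

Trophic level 3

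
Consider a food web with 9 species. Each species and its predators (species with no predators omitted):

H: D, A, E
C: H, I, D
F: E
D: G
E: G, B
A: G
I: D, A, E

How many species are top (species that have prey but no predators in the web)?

2

Top species (has prey, but nothing eats it): G, B.
Count: 2.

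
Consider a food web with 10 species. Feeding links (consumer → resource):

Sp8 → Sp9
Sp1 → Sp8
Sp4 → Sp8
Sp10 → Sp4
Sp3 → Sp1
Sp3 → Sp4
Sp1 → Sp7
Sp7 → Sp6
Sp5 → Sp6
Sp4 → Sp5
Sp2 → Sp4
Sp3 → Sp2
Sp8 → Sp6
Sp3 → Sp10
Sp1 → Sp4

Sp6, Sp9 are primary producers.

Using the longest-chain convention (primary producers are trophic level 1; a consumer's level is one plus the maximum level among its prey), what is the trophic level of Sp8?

Trophic level 2

Sp6 is a producer → level 1.
Sp8 eats Sp6 (level 1); other prey at levels: Sp9 1 → level 2.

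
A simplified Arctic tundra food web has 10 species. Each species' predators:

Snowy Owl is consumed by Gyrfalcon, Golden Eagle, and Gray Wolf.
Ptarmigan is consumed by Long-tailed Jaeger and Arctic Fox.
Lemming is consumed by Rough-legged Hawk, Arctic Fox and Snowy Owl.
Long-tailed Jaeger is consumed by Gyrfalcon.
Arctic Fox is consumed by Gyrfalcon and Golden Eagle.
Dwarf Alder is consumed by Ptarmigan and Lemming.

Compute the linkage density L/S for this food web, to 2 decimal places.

L/S = 1.30

There are L = 13 links among S = 10 species.
L/S = 13/10 = 1.3000 ≈ 1.30.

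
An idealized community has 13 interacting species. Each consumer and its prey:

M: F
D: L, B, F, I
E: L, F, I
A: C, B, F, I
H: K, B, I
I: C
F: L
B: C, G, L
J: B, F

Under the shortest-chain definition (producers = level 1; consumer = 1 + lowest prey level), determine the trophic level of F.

L is a producer → level 1.
F eats L → level 2.

Trophic level 2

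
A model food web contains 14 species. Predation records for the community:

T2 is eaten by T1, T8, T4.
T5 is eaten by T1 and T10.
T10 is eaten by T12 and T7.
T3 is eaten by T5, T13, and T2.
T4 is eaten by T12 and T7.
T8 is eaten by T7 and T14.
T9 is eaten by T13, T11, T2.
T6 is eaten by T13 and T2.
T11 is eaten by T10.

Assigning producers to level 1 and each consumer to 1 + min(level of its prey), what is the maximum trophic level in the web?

4

Producers (level 1): T3, T9, T6.
Following each consumer down to its lowest-level prey: T3 → T2 → T8 → T14 (levels 1 through 4).
All prey of T14 (T8 3) are at level 3 or above, so T14 is at level 1 + 3 = 4.
Every consumer has at least one prey at level 3 or below, so none exceeds level 4.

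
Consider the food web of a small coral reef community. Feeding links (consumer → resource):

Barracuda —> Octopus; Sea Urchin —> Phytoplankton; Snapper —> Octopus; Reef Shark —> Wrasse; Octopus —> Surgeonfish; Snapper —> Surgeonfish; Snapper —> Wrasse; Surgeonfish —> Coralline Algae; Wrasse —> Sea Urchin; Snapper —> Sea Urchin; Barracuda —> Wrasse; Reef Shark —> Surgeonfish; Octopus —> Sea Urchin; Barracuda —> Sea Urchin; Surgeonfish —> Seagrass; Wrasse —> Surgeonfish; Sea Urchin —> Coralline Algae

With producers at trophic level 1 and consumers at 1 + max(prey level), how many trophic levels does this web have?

4

Producers (level 1): Phytoplankton, Coralline Algae, Seagrass.
Phytoplankton → Sea Urchin → Octopus → Snapper gives Snapper level 4.
No species has a prey at level 4, so no species reaches level 5.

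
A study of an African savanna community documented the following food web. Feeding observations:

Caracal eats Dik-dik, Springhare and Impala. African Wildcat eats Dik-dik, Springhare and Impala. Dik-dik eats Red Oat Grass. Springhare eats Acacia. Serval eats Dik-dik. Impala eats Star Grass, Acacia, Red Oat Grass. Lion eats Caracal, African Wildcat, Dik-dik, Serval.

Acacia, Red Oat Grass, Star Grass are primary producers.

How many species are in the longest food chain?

One longest chain: Red Oat Grass → Dik-dik → Serval → Lion.
It has 4 species and 3 links.

4 species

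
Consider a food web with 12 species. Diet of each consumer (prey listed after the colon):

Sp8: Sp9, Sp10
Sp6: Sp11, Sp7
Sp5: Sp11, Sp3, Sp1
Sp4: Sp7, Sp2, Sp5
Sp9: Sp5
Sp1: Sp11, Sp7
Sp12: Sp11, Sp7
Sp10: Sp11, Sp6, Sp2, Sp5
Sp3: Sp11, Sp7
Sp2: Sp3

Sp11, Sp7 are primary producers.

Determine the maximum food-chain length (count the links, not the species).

One longest chain: Sp11 → Sp3 → Sp5 → Sp9 → Sp8.
It has 5 species and 4 links.

4 links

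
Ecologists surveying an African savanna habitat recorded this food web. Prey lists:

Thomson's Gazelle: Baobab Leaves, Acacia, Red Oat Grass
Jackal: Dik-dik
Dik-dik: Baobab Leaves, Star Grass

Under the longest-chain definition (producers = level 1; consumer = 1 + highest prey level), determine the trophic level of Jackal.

Baobab Leaves is a producer → level 1.
Dik-dik eats Baobab Leaves (level 1); other prey at levels: Star Grass 1 → level 2.
Jackal eats Dik-dik → level 3.

Trophic level 3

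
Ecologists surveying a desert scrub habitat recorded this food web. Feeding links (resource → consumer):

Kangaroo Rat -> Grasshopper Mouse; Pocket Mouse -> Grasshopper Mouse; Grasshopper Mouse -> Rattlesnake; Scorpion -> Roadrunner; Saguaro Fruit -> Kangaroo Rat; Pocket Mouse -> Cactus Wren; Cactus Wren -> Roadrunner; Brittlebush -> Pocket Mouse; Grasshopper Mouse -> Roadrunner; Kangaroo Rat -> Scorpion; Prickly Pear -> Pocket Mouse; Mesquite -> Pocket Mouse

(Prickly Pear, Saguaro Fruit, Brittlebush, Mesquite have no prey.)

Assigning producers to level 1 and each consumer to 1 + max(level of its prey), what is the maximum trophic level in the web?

4

Producers (level 1): Prickly Pear, Saguaro Fruit, Brittlebush, Mesquite.
Prickly Pear → Pocket Mouse → Grasshopper Mouse → Rattlesnake gives Rattlesnake level 4.
No species has a prey at level 4, so no species reaches level 5.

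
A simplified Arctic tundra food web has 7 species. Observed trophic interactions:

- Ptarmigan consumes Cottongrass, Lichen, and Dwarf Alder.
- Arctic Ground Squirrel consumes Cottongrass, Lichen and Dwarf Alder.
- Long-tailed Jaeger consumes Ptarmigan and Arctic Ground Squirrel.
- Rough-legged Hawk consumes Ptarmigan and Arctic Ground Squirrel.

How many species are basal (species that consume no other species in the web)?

3

Basal species (no prey listed): Lichen, Cottongrass, Dwarf Alder.
Count: 3.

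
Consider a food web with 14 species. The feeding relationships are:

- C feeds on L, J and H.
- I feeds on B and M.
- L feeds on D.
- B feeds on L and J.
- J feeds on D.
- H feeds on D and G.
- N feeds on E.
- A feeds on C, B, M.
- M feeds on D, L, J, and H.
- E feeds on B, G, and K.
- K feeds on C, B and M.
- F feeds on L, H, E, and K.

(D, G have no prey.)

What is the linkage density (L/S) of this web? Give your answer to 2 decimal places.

There are L = 29 links among S = 14 species.
L/S = 29/14 = 2.0714 ≈ 2.07.

L/S = 2.07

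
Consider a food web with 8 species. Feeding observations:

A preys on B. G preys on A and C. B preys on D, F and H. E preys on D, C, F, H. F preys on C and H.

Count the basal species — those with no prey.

3

Basal species (no prey listed): H, C, D.
Count: 3.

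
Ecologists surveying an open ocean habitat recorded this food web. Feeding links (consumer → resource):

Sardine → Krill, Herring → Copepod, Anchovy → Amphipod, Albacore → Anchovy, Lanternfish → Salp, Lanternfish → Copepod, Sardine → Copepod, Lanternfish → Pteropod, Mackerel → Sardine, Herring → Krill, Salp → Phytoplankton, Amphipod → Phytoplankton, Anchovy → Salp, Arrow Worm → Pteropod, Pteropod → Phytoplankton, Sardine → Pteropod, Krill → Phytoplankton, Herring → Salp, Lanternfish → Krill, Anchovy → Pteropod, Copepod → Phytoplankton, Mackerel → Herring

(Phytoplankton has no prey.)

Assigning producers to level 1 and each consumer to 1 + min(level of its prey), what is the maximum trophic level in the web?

Producers (level 1): Phytoplankton.
Following each consumer down to its lowest-level prey: Phytoplankton → Salp → Anchovy → Albacore (levels 1 through 4).
All prey of Albacore (Anchovy 3) are at level 3 or above, so Albacore is at level 1 + 3 = 4.
Every consumer has at least one prey at level 3 or below, so none exceeds level 4.

4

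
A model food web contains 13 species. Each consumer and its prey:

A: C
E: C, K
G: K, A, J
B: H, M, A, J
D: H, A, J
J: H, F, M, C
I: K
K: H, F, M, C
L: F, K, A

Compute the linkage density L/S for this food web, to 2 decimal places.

L/S = 1.92

There are L = 25 links among S = 13 species.
L/S = 25/13 = 1.9231 ≈ 1.92.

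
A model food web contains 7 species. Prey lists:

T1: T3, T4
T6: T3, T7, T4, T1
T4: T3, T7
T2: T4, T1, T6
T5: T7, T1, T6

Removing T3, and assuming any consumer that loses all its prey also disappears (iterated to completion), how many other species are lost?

Remove T3.
Every predator of it retains at least one other prey: T4 still has T7; T1 still has T4; T6 still has T7, T4, T1.
No consumer loses all prey, so no secondary extinctions occur.

0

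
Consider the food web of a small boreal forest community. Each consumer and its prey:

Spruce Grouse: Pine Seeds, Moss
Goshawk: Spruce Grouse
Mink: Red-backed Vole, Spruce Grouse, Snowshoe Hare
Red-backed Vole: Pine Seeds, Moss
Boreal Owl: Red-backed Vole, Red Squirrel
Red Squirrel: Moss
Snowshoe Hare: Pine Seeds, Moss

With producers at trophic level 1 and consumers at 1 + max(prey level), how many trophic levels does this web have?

Producers (level 1): Pine Seeds, Moss.
Pine Seeds → Red-backed Vole → Boreal Owl gives Boreal Owl level 3.
No species has a prey at level 3, so no species reaches level 4.

3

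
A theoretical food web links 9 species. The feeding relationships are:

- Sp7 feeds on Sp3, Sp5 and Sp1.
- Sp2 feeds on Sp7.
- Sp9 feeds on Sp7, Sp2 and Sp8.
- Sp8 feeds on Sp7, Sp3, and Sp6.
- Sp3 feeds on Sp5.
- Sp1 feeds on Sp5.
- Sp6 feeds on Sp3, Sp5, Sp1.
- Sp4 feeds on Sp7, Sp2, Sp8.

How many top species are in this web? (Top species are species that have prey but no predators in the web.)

Top species (has prey, but nothing eats it): Sp4, Sp9.
Count: 2.

2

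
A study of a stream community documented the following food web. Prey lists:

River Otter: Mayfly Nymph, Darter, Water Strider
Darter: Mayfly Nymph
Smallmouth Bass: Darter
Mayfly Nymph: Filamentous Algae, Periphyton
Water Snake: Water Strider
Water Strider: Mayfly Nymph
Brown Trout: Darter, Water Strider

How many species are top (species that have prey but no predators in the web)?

Top species (has prey, but nothing eats it): River Otter, Brown Trout, Water Snake, Smallmouth Bass.
Count: 4.

4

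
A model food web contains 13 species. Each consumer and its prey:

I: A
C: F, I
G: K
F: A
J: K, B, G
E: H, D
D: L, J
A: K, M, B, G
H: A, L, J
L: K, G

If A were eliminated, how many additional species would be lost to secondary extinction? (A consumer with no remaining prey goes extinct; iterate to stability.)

3

Remove A.
Round 1: F (all prey gone), I (all prey gone) → extinct.
Round 2: C (all prey gone) → extinct.
No further losses. Total secondary extinctions: 3.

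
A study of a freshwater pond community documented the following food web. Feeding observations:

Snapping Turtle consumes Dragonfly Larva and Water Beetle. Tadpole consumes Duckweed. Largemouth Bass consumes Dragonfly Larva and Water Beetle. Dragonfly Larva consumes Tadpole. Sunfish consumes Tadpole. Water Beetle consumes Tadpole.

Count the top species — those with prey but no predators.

Top species (has prey, but nothing eats it): Sunfish, Largemouth Bass, Snapping Turtle.
Count: 3.

3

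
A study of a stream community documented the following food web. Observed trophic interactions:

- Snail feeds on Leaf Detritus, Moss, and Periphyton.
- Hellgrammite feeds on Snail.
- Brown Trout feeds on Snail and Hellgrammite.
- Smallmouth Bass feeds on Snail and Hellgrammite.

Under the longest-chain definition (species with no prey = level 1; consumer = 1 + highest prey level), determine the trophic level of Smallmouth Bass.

Leaf Detritus has no prey (basal) → level 1.
Snail eats Leaf Detritus (level 1); other prey at levels: Periphyton 1, Moss 1 → level 2.
Hellgrammite eats Snail → level 3.
Smallmouth Bass eats Hellgrammite (level 3); other prey at levels: Snail 2 → level 4.

Trophic level 4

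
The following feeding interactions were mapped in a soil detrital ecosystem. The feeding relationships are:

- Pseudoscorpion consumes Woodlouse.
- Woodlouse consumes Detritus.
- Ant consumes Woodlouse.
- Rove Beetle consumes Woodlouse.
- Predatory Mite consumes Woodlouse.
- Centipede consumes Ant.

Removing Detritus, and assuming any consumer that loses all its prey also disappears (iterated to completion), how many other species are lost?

Remove Detritus.
Round 1: Woodlouse (all prey gone) → extinct.
Round 2: Ant (all prey gone), Predatory Mite (all prey gone), Rove Beetle (all prey gone), Pseudoscorpion (all prey gone) → extinct.
Round 3: Centipede (all prey gone) → extinct.
No further losses. Total secondary extinctions: 6.

6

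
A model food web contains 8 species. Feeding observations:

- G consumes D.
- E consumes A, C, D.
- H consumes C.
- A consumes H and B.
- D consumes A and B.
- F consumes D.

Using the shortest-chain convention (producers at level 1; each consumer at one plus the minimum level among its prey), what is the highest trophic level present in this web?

Producers (level 1): C, B.
Following each consumer down to its lowest-level prey: B → D → F (levels 1 through 3).
All prey of F (D 2) are at level 2 or above, so F is at level 1 + 2 = 3.
Every consumer has at least one prey at level 2 or below, so none exceeds level 3.

3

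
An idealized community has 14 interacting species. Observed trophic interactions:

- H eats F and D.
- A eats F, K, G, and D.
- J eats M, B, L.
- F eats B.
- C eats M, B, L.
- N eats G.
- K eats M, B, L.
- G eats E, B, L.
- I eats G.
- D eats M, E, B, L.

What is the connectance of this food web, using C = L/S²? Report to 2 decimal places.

C = 0.13

The web has S = 14 species and L = 25 feeding links.
C = L / S² = 25 / 196 = 0.1276 ≈ 0.13.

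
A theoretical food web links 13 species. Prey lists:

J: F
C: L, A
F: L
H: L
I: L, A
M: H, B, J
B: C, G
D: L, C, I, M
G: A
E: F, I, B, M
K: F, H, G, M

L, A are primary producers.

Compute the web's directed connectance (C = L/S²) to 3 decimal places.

C = 0.148

The web has S = 13 species and L = 25 feeding links.
C = L / S² = 25 / 169 = 0.1479 ≈ 0.148.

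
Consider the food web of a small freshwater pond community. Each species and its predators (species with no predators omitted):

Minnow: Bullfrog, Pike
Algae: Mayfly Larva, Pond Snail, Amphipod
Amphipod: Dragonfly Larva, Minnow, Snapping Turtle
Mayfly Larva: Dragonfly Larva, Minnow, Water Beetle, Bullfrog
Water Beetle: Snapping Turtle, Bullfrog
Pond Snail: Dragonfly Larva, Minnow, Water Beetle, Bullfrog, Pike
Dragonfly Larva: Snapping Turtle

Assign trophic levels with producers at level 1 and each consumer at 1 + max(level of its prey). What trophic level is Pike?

Algae is a producer → level 1.
Mayfly Larva eats Algae → level 2.
Minnow eats Mayfly Larva (level 2); other prey at levels: Pond Snail 2, Amphipod 2 → level 3.
Pike eats Minnow (level 3); other prey at levels: Pond Snail 2 → level 4.

Trophic level 4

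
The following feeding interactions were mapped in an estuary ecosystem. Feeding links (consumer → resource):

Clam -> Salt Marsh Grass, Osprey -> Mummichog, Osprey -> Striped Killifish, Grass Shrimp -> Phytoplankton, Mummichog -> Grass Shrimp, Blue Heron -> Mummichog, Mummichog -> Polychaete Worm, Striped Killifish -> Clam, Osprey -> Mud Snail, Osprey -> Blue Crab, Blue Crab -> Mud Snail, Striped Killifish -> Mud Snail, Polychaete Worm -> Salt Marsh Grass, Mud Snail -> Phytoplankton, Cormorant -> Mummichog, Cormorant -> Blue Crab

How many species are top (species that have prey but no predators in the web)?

Top species (has prey, but nothing eats it): Osprey, Cormorant, Blue Heron.
Count: 3.

3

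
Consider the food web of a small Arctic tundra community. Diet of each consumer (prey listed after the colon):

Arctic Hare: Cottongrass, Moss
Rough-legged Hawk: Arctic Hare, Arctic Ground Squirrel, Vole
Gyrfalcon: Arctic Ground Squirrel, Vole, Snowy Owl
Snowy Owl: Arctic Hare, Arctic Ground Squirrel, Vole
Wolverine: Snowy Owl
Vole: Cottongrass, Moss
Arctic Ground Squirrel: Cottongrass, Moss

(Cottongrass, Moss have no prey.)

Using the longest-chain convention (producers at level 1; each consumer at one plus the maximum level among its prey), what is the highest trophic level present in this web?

4

Producers (level 1): Cottongrass, Moss.
Cottongrass → Arctic Hare → Snowy Owl → Wolverine gives Wolverine level 4.
No species has a prey at level 4, so no species reaches level 5.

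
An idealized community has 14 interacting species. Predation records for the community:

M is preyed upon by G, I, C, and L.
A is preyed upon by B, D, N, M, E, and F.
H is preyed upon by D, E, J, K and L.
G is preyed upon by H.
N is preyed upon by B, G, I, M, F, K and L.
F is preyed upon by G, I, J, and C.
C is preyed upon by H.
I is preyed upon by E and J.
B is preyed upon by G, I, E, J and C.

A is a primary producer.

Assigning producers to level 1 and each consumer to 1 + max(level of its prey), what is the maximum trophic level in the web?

Producers (level 1): A.
A → N → M → G → H → E gives E level 6.
No species has a prey at level 6, so no species reaches level 7.

6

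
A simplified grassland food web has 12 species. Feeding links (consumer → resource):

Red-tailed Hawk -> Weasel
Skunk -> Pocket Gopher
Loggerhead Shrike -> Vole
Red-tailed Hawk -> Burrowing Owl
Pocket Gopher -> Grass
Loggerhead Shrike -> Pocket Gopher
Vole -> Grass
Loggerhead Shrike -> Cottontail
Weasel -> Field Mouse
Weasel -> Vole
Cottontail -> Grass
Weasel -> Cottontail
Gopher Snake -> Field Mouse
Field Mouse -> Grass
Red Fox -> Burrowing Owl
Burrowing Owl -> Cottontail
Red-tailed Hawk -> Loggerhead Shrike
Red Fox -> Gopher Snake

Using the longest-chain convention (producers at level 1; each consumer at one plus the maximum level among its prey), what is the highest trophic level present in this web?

4

Producers (level 1): Grass.
Grass → Field Mouse → Gopher Snake → Red Fox gives Red Fox level 4.
No species has a prey at level 4, so no species reaches level 5.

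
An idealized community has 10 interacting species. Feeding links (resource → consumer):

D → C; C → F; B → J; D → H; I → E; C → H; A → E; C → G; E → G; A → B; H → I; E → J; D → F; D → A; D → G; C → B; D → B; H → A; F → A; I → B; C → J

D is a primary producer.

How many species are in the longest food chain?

6 species

One longest chain: D → C → H → A → E → G.
It has 6 species and 5 links.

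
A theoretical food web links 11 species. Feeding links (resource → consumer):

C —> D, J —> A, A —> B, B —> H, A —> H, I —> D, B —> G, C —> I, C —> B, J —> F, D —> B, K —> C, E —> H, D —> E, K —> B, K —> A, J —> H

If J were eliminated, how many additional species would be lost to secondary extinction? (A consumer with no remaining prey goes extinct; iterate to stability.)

1

Remove J.
Round 1: F (all prey gone) → extinct.
No further losses. Total secondary extinctions: 1.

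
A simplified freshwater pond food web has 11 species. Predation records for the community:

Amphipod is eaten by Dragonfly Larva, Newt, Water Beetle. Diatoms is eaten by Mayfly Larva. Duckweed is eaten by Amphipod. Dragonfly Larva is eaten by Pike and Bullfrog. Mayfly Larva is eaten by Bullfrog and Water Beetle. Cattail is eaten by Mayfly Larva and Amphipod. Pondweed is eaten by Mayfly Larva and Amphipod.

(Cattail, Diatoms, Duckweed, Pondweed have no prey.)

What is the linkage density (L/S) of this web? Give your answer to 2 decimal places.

There are L = 13 links among S = 11 species.
L/S = 13/11 = 1.1818 ≈ 1.18.

L/S = 1.18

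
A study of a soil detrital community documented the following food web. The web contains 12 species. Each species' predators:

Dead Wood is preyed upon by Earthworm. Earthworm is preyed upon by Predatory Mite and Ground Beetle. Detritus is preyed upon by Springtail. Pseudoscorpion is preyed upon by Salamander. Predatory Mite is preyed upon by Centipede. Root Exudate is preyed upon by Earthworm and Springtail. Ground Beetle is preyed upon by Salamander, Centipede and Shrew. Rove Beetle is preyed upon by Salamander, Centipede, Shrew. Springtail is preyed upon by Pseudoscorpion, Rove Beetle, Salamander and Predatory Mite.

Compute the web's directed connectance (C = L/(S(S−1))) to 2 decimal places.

C = 0.14

The web has S = 12 species and L = 18 feeding links.
C = L / (S(S−1)) = 18 / 132 = 0.1364 ≈ 0.14.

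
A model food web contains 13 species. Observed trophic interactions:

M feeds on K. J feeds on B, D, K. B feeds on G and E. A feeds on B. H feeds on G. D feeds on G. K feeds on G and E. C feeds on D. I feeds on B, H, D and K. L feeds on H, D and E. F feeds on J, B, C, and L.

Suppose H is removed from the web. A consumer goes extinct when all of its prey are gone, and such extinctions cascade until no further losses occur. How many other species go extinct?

0

Remove H.
Every predator of it retains at least one other prey: L still has E, D; I still has B, D, K.
No consumer loses all prey, so no secondary extinctions occur.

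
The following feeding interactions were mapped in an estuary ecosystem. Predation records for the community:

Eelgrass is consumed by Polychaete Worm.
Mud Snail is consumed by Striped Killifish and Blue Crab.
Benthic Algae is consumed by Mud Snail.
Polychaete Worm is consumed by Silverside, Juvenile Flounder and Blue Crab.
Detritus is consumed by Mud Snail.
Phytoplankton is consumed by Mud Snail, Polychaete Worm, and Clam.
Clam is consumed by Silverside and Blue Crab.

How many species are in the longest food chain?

One longest chain: Phytoplankton → Polychaete Worm → Silverside.
It has 3 species and 2 links.

3 species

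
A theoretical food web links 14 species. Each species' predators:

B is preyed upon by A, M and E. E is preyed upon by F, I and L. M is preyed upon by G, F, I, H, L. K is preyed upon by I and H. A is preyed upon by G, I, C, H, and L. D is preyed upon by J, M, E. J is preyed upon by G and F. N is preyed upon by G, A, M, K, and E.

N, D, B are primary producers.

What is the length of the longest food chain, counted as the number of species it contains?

One longest chain: N → E → L.
It has 3 species and 2 links.

3 species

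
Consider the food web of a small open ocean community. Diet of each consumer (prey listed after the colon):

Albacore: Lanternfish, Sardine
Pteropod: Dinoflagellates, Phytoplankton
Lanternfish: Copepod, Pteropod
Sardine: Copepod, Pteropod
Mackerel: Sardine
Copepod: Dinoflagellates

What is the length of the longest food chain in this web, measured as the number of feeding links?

One longest chain: Dinoflagellates → Copepod → Lanternfish → Albacore.
It has 4 species and 3 links.

3 links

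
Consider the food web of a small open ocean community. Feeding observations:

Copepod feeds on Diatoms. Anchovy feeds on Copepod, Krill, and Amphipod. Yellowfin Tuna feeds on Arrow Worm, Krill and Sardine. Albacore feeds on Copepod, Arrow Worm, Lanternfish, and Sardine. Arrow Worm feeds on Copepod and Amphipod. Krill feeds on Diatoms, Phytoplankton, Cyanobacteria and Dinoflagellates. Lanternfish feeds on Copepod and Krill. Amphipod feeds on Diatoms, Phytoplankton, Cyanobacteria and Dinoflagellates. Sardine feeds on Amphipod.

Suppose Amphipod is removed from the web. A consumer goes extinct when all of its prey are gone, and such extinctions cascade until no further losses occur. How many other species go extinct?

Remove Amphipod.
Round 1: Sardine (all prey gone) → extinct.
No further losses. Total secondary extinctions: 1.

1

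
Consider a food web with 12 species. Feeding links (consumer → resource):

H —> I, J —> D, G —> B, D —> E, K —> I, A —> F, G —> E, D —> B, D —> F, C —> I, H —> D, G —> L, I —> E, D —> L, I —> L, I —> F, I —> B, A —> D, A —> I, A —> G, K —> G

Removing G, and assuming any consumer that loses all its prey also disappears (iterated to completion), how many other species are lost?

Remove G.
Every predator of it retains at least one other prey: A still has F, D, I; K still has I.
No consumer loses all prey, so no secondary extinctions occur.

0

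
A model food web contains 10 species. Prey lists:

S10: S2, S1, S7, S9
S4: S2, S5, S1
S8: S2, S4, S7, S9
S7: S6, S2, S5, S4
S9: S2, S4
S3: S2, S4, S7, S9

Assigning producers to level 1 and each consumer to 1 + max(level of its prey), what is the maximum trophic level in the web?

Producers (level 1): S6, S2, S5, S1.
S2 → S4 → S7 → S10 gives S10 level 4.
No species has a prey at level 4, so no species reaches level 5.

4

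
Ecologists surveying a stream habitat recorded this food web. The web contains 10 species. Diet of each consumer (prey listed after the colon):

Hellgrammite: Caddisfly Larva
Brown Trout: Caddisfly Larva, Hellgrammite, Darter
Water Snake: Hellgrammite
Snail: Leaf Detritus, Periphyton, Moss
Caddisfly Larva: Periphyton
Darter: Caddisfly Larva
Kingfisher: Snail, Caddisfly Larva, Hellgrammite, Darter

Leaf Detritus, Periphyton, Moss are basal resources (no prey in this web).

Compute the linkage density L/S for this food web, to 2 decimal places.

There are L = 14 links among S = 10 species.
L/S = 14/10 = 1.4000 ≈ 1.40.

L/S = 1.40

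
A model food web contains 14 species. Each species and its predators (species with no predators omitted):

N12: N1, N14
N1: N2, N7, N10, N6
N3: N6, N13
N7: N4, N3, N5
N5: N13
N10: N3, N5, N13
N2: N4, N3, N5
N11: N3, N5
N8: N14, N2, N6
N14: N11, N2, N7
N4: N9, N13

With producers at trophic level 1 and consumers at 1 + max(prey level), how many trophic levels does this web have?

Producers (level 1): N8, N12.
N12 → N1 → N2 → N4 → N13 gives N13 level 5.
No species has a prey at level 5, so no species reaches level 6.

5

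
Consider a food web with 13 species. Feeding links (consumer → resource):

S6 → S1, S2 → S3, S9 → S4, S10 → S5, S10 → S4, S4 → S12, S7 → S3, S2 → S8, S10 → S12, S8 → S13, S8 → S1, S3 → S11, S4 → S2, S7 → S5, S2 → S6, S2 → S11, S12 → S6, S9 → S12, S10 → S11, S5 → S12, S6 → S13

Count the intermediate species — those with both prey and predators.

7

Intermediate species (has both prey and predators): S6, S8, S3, S2, S12, S4, S5.
Count: 7.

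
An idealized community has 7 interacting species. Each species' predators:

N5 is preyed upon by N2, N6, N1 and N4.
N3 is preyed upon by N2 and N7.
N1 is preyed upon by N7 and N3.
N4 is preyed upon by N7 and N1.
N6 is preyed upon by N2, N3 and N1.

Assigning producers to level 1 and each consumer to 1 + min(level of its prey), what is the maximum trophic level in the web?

3

Producers (level 1): N5.
Following each consumer down to its lowest-level prey: N5 → N4 → N7 (levels 1 through 3).
All prey of N7 (N4 2, N1 2, N3 3) are at level 2 or above, so N7 is at level 1 + 2 = 3.
Every consumer has at least one prey at level 2 or below, so none exceeds level 3.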